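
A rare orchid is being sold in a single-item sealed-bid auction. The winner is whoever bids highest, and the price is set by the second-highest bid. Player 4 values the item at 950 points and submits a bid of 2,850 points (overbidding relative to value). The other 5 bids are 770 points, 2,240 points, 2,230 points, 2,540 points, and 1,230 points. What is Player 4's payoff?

Highest competing bid: 2,540 points.
Player 4's bid 2,850 points is the highest overall, so Player 4 wins and pays the second-highest bid, 2,540 points.
Payoff = value − price = 950 points − 2,540 points = -1,590 points.
Overbidding won the item at a price above value — truthful bidding would have avoided this loss.

Payoff = -1,590 points.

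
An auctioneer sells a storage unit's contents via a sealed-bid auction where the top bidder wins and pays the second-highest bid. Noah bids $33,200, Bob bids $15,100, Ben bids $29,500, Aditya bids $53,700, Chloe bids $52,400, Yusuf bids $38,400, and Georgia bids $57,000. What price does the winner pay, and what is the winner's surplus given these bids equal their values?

Price $53,700; surplus $3,300.

Ordered from highest: Georgia $57,000 > Aditya $53,700 > Chloe $52,400 > Yusuf $38,400 > Noah $33,200 > Ben $29,500 > Bob $15,100.
Georgia is the highest bidder, so Georgia wins.
Under the second-price rule, the price is the second-highest bid: $53,700.
Surplus = $57,000 − $53,700 = $3,300.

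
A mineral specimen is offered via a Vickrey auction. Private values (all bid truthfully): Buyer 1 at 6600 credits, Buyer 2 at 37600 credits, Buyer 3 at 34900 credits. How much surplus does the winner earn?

Winner's surplus: 2700 credits.

Ordered from highest: Buyer 2 37600 credits, then Buyer 3 34900 credits, then Buyer 1 6600 credits.
Buyer 2 wins with the top bid and pays the second-highest, 34900 credits.
Surplus = 37600 credits − 34900 credits = 2700 credits.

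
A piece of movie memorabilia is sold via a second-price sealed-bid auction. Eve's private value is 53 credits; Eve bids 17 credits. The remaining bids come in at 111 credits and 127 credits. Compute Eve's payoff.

Highest competing bid: 127 credits.
Eve's bid 17 credits is not the highest, so Eve loses, pays nothing, and earns zero payoff.

0 credits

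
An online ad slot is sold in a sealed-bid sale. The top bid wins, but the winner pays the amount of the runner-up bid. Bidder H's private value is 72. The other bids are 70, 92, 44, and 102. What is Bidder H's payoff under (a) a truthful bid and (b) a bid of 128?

Truthful: 0; alternative: -30.

The highest competing bid is 102.
Bidding truthfully at 72: the top bid is 102 (a rival), so Bidder H loses. Payoff = 0.
Bidding 128: Bidder H has the top bid, wins, and pays the second-highest bid 102. Payoff = 72 − 102 = -30.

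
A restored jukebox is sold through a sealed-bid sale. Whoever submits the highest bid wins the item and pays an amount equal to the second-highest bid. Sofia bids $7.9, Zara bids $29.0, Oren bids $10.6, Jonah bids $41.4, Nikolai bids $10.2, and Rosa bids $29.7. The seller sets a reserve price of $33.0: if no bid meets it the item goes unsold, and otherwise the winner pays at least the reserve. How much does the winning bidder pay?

Bids in descending order: Jonah $41.4; Rosa $29.7; Zara $29.0; Oren $10.6; Nikolai $10.2; Sofia $7.9.
Jonah has the highest bid, so Jonah wins.
The second-highest bid is $29.7, but the reserve $33.0 is higher, so the price is the reserve.

Price paid: $33.0.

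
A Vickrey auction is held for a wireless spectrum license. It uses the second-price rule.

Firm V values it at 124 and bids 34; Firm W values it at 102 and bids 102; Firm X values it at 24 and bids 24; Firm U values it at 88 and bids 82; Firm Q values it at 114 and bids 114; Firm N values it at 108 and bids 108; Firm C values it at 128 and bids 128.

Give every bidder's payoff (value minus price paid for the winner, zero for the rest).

Ranking the bids: Firm C 128 > Firm Q 114 > Firm N 108 > Firm W 102 > Firm U 82 > Firm V 34 > Firm X 24.
Firm C has the top bid and wins; the price is the second-highest bid, 114.
Firm C's payoff = 128 − 114 = 14. All other bidders lose, so their payoff is 0.

Payoffs: Firm V 0, Firm W 0, Firm X 0, Firm U 0, Firm Q 0, Firm N 0, Firm C 14.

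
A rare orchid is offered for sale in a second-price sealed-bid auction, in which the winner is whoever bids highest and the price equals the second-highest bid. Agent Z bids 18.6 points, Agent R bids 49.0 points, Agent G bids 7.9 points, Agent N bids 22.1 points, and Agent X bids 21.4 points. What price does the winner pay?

22.1 points

Sorted high to low: Agent R 49.0 points > Agent N 22.1 points > Agent X 21.4 points > Agent Z 18.6 points > Agent G 7.9 points.
Agent R is the highest bidder, so Agent R wins.
Under the second-price rule, the price is the second-highest bid: 22.1 points.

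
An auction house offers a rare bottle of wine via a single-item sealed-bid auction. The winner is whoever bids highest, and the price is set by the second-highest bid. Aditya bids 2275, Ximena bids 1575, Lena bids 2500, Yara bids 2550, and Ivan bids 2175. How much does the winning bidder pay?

2500

Sorted high to low: Yara 2550; Lena 2500; Aditya 2275; Ivan 2175; Ximena 1575.
Yara has the highest bid, so Yara wins.
The second-highest bid is 2500, so that is what Yara pays.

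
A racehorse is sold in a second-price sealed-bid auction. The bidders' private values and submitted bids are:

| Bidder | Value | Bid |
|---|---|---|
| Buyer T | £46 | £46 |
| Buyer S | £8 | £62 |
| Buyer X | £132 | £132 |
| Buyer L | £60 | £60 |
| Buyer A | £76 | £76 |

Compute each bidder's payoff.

Payoffs: Buyer T £0, Buyer S £0, Buyer X £56, Buyer L £0, Buyer A £0.

Ranking the bids: Buyer X £132; Buyer A £76; Buyer S £62; Buyer L £60; Buyer T £46.
Buyer X has the top bid and wins; the price is the second-highest bid, £76.
Buyer X's payoff = £132 − £76 = £56. All other bidders lose, so their payoff is 0.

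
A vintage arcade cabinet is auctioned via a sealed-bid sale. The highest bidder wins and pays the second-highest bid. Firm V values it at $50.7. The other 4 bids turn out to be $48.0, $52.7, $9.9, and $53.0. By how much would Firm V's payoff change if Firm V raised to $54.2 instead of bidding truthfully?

The highest competing bid is $53.0.
Bidding truthfully at $50.7: the top bid is $53.0 (a rival), so Firm V loses. Payoff = $0.0.
Bidding $54.2: Firm V has the top bid, wins, and pays the second-highest bid $53.0. Payoff = $50.7 − $53.0 = -$2.3.
Change = -$2.3 − $0.0 = -$2.3.

Payoff change: -$2.3.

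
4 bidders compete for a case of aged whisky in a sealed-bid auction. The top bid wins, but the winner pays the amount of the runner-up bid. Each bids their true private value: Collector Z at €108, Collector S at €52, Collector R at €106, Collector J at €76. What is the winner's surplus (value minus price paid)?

Surplus = €2.

Bids in descending order: Collector Z €108, then Collector R €106, then Collector J €76, then Collector S €52.
Collector Z wins with the top bid and pays the second-highest, €106.
Surplus = €108 − €106 = €2.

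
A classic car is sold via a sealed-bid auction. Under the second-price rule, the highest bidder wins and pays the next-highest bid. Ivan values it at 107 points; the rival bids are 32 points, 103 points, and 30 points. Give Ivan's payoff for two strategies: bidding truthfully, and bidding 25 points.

Truthful: 4 points; alternative: 0 points.

The highest competing bid is 103 points.
Bidding truthfully at 107 points: Ivan has the top bid, wins, and pays the second-highest bid 103 points. Payoff = 107 points − 103 points = 4 points.
Bidding 25 points: the top bid is 103 points (a rival), so Ivan loses. Payoff = 0 points.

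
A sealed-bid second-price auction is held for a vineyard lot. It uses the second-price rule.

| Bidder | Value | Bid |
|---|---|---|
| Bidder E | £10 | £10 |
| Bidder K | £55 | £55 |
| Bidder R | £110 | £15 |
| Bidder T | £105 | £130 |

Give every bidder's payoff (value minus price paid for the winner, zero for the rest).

Ranking the bids: Bidder T £130; Bidder K £55; Bidder R £15; Bidder E £10.
Bidder T has the top bid and wins; the price is the second-highest bid, £55.
Bidder T's payoff = £105 − £55 = £50. All other bidders lose, so their payoff is 0.

Bidder E £0, Bidder K £0, Bidder R £0, Bidder T £50.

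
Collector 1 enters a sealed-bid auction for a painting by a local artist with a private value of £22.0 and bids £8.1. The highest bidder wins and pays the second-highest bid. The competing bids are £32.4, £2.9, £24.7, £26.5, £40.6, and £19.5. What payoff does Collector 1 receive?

£0.0

Highest competing bid: £40.6.
Collector 1's bid £8.1 is not the highest, so Collector 1 loses, pays nothing, and earns zero payoff.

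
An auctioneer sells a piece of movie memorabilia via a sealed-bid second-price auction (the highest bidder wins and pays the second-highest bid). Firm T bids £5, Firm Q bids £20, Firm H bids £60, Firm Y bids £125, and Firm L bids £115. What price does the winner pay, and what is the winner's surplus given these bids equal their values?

Ranking the bids: Firm Y £125, then Firm L £115, then Firm H £60, then Firm Q £20, then Firm T £5.
Firm Y is the highest bidder, so Firm Y wins.
Under the second-price rule, the price is the second-highest bid: £115.
Surplus = £125 − £115 = £10.

The winner pays £115 for a surplus of £10.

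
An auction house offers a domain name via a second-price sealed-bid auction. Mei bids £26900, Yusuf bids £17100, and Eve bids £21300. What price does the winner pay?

Sorted high to low: Mei £26900 > Eve £21300 > Yusuf £17100.
Mei has the highest bid, so Mei wins.
The second-highest bid is £21300, so that is what Mei pays.

£21300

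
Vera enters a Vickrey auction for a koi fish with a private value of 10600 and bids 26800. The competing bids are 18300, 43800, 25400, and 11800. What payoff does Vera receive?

0

Highest competing bid: 43800.
Vera's bid 26800 is not the highest, so Vera loses, pays nothing, and earns zero payoff.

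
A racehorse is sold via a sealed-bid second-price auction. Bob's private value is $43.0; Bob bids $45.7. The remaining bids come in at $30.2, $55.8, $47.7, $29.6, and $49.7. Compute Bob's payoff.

Highest competing bid: $55.8.
Bob's bid $45.7 is not the highest, so Bob loses, pays nothing, and earns zero payoff.

Bob's payoff: $0.0.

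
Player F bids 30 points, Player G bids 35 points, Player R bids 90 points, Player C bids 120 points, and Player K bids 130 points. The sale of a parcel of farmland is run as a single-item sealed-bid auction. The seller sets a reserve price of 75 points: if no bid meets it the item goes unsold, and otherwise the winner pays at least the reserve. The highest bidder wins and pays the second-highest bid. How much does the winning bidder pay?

Ranking the bids: Player K 130 points, then Player C 120 points, then Player R 90 points, then Player G 35 points, then Player F 30 points.
Player K has the highest bid, so Player K wins.
The second-highest bid is 120 points, which exceeds the reserve, so that sets the price.

The winner pays 120 points.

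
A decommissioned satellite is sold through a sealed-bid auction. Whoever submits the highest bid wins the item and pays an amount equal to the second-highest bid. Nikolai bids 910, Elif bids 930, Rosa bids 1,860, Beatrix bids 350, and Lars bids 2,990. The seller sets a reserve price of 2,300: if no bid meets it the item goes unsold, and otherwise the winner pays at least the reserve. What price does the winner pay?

2,300

Ranking the bids: Lars 2,990 > Rosa 1,860 > Elif 930 > Nikolai 910 > Beatrix 350.
Lars has the highest bid, so Lars wins.
The second-highest bid is 1,860, but the reserve 2,300 is higher, so the price is the reserve.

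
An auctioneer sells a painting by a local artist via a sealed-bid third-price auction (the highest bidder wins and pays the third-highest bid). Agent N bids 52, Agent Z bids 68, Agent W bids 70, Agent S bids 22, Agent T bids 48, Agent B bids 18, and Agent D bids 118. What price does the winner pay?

68

Ordered from highest: Agent D 118 > Agent W 70 > Agent Z 68 > Agent N 52 > Agent T 48 > Agent S 22 > Agent B 18.
Agent D is the highest bidder, so Agent D wins.
Under the third-price rule, the price is the third-highest bid: 68.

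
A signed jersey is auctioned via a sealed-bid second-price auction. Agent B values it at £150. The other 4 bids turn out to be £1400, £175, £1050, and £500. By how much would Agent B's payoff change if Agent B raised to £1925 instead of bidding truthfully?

The highest competing bid is £1400.
Bidding truthfully at £150: the top bid is £1400 (a rival), so Agent B loses. Payoff = £0.
Bidding £1925: Agent B has the top bid, wins, and pays the second-highest bid £1400. Payoff = £150 − £1400 = -£1250.
Change = -£1250 − £0 = -£1250.
This is the dominant-strategy logic: truthful bidding weakly beats any alternative.

Payoff change: -£1250.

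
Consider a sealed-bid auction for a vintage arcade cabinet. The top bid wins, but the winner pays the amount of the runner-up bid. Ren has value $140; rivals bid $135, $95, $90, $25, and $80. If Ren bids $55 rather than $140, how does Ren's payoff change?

Change in payoff: -$5.

The highest competing bid is $135.
Bidding truthfully at $140: Ren has the top bid, wins, and pays the second-highest bid $135. Payoff = $140 − $135 = $5.
Bidding $55: the top bid is $135 (a rival), so Ren loses. Payoff = $0.
Change = $0 − $5 = -$5.
Deviating from a truthful bid can only lose payoff in a second-price auction — never gain.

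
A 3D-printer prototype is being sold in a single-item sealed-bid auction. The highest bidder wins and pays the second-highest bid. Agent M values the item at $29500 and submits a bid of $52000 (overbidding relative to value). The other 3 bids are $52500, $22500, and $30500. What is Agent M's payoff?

Payoff = $0.

Highest competing bid: $52500.
Agent M's bid $52000 is not the highest, so Agent M loses, pays nothing, and earns zero payoff.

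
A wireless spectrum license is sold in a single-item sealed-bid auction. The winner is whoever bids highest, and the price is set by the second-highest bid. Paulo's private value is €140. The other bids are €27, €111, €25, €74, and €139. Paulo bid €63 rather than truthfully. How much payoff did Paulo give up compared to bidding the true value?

The highest competing bid is €139.
Bidding truthfully at €140: Paulo has the top bid, wins, and pays the second-highest bid €139. Payoff = €140 − €139 = €1.
Bidding €63: the top bid is €139 (a rival), so Paulo loses. Payoff = €0.
Regret = truthful payoff − actual payoff = €1 − €0 = €1.
This is the dominant-strategy logic: truthful bidding weakly beats any alternative.

Payoff forgone: €1.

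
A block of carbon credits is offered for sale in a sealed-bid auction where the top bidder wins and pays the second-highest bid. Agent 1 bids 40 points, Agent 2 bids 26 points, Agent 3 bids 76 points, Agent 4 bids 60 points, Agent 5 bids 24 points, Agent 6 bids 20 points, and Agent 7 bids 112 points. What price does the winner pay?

Sorted high to low: Agent 7 112 points > Agent 3 76 points > Agent 4 60 points > Agent 1 40 points > Agent 2 26 points > Agent 5 24 points > Agent 6 20 points.
Agent 7 is the highest bidder, so Agent 7 wins.
Under the second-price rule, the price is the second-highest bid: 76 points.

76 points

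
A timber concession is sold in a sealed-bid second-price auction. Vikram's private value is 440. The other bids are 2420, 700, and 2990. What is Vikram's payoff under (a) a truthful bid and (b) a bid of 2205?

The highest competing bid is 2990.
Bidding truthfully at 440: the top bid is 2990 (a rival), so Vikram loses. Payoff = 0.
Bidding 2205: the top bid is 2990 (a rival), so Vikram loses. Payoff = 0.

Truthful: 0; alternative: 0.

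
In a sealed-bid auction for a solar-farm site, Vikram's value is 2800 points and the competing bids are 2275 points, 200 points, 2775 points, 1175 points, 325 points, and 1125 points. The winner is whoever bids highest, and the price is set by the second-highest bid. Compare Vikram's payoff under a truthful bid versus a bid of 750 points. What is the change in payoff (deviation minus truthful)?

-25 points

The highest competing bid is 2775 points.
Bidding truthfully at 2800 points: Vikram has the top bid, wins, and pays the second-highest bid 2775 points. Payoff = 2800 points − 2775 points = 25 points.
Bidding 750 points: the top bid is 2775 points (a rival), so Vikram loses. Payoff = 0 points.
Change = 0 points − 25 points = -25 points.
This is the dominant-strategy logic: truthful bidding weakly beats any alternative.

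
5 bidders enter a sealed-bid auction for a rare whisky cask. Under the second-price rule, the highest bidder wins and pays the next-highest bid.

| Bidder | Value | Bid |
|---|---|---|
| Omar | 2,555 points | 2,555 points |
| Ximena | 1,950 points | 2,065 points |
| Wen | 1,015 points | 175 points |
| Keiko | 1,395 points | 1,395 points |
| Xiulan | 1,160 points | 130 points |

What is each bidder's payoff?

Sorted high to low: Omar 2,555 points; Ximena 2,065 points; Keiko 1,395 points; Wen 175 points; Xiulan 130 points.
Omar has the top bid and wins; the price is the second-highest bid, 2,065 points.
Omar's payoff = 2,555 points − 2,065 points = 490 points. All other bidders lose, so their payoff is 0.

Omar 490 points, Ximena 0 points, Wen 0 points, Keiko 0 points, Xiulan 0 points.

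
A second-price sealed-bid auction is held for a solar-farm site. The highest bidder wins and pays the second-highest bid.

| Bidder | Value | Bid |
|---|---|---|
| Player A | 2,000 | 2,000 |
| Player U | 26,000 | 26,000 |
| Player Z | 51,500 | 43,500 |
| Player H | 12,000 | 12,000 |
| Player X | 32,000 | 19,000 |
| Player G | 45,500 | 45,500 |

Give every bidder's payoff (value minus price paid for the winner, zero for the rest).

Ranking the bids: Player G 45,500; Player Z 43,500; Player U 26,000; Player X 19,000; Player H 12,000; Player A 2,000.
Player G has the top bid and wins; the price is the second-highest bid, 43,500.
Player G's payoff = 45,500 − 43,500 = 2,000. All other bidders lose, so their payoff is 0.

Payoffs: Player A 0, Player U 0, Player Z 0, Player H 0, Player X 0, Player G 2,000.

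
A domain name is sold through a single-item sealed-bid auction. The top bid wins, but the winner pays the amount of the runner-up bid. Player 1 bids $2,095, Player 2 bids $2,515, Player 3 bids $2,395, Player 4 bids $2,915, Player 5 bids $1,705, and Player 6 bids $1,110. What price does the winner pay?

Price paid: $2,515.

Sorted high to low: Player 4 $2,915; Player 2 $2,515; Player 3 $2,395; Player 1 $2,095; Player 5 $1,705; Player 6 $1,110.
Player 4 has the highest bid, so Player 4 wins.
The second-highest bid is $2,515, so that is what Player 4 pays.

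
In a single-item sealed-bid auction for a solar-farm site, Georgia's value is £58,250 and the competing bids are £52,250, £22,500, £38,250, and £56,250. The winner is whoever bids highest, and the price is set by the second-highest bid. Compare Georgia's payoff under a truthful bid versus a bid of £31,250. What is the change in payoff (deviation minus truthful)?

-£2,000

The highest competing bid is £56,250.
Bidding truthfully at £58,250: Georgia has the top bid, wins, and pays the second-highest bid £56,250. Payoff = £58,250 − £56,250 = £2,000.
Bidding £31,250: the top bid is £56,250 (a rival), so Georgia loses. Payoff = £0.
Change = £0 − £2,000 = -£2,000.
This is the dominant-strategy logic: truthful bidding weakly beats any alternative.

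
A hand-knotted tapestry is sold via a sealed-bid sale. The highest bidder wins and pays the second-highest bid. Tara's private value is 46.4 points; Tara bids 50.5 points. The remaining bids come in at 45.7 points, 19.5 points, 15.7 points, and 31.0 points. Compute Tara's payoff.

0.7 points

Highest competing bid: 45.7 points.
Tara's bid 50.5 points is the highest overall, so Tara wins and pays the second-highest bid, 45.7 points.
Payoff = value − price = 46.4 points − 45.7 points = 0.7 points.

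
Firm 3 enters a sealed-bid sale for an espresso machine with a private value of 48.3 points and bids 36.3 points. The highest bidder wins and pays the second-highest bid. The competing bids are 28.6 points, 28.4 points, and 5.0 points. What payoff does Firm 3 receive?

Highest competing bid: 28.6 points.
Firm 3's bid 36.3 points is the highest overall, so Firm 3 wins and pays the second-highest bid, 28.6 points.
Payoff = value − price = 48.3 points − 28.6 points = 19.7 points.

19.7 points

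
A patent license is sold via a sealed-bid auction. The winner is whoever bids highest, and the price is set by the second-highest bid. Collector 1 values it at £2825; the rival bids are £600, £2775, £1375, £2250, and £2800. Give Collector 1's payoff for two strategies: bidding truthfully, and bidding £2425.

The highest competing bid is £2800.
Bidding truthfully at £2825: Collector 1 has the top bid, wins, and pays the second-highest bid £2800. Payoff = £2825 − £2800 = £25.
Bidding £2425: the top bid is £2800 (a rival), so Collector 1 loses. Payoff = £0.

Truthful: £25; alternative: £0.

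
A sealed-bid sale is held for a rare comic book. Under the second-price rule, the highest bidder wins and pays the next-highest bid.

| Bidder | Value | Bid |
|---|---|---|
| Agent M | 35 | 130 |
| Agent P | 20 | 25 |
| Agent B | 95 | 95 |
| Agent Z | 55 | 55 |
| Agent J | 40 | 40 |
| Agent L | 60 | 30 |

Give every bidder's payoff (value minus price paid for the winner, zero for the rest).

Sorted high to low: Agent M 130; Agent B 95; Agent Z 55; Agent J 40; Agent L 30; Agent P 25.
Agent M has the top bid and wins; the price is the second-highest bid, 95.
Agent M's payoff = 35 − 95 = -60. All other bidders lose, so their payoff is 0.

Payoffs: Agent M -60, Agent P 0, Agent B 0, Agent Z 0, Agent J 0, Agent L 0.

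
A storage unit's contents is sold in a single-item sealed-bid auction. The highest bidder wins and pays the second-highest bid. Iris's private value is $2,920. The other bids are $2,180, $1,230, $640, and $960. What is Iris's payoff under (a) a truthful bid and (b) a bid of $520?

(a) $740  (b) $0

The highest competing bid is $2,180.
Bidding truthfully at $2,920: Iris has the top bid, wins, and pays the second-highest bid $2,180. Payoff = $2,920 − $2,180 = $740.
Bidding $520: the top bid is $2,180 (a rival), so Iris loses. Payoff = $0.
Deviating from a truthful bid can only lose payoff in a second-price auction — never gain.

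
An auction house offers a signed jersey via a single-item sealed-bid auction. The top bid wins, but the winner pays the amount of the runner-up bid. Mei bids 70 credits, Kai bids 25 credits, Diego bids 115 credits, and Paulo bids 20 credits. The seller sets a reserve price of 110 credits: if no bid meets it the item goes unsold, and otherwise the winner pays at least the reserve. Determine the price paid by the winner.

Ordered from highest: Diego 115 credits, then Mei 70 credits, then Kai 25 credits, then Paulo 20 credits.
Diego has the highest bid, so Diego wins.
The second-highest bid is 70 credits, but the reserve 110 credits is higher, so the price is the reserve.

Price paid: 110 credits.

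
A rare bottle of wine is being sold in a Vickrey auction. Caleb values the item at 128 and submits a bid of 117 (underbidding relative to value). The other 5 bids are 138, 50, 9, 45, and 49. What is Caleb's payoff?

Highest competing bid: 138.
Caleb's bid 117 is not the highest, so Caleb loses, pays nothing, and earns zero payoff.

Payoff = 0.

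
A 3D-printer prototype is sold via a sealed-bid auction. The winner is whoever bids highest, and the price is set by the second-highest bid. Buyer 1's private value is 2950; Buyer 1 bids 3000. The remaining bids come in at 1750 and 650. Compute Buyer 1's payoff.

Payoff = 1200.

Highest competing bid: 1750.
Buyer 1's bid 3000 is the highest overall, so Buyer 1 wins and pays the second-highest bid, 1750.
Payoff = value − price = 2950 − 1750 = 1200.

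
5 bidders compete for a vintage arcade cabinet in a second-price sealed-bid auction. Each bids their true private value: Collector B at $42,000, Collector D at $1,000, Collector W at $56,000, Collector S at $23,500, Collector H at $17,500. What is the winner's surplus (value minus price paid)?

Ranking the bids: Collector W $56,000 > Collector B $42,000 > Collector S $23,500 > Collector H $17,500 > Collector D $1,000.
Collector W wins with the top bid and pays the second-highest, $42,000.
Surplus = $56,000 − $42,000 = $14,000.

Surplus = $14,000.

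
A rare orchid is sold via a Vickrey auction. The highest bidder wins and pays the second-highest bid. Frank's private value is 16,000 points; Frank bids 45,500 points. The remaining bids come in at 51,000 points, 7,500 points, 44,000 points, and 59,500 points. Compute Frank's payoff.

0 points

Highest competing bid: 59,500 points.
Frank's bid 45,500 points is not the highest, so Frank loses, pays nothing, and earns zero payoff.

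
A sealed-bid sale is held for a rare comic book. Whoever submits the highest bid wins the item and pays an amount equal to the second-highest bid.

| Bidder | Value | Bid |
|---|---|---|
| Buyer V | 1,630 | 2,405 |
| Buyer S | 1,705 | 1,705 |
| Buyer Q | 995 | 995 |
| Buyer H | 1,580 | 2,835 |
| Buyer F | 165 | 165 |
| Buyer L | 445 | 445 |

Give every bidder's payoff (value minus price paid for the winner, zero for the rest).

Buyer V 0, Buyer S 0, Buyer Q 0, Buyer H -825, Buyer F 0, Buyer L 0.

Bids in descending order: Buyer H 2,835; Buyer V 2,405; Buyer S 1,705; Buyer Q 995; Buyer L 445; Buyer F 165.
Buyer H has the top bid and wins; the price is the second-highest bid, 2,405.
Buyer H's payoff = 1,580 − 2,405 = -825. All other bidders lose, so their payoff is 0.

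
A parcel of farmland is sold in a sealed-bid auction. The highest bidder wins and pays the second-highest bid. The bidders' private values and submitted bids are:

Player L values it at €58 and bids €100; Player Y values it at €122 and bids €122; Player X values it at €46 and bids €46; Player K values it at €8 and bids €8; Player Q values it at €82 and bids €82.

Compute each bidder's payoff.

Bids in descending order: Player Y €122; Player L €100; Player Q €82; Player X €46; Player K €8.
Player Y has the top bid and wins; the price is the second-highest bid, €100.
Player Y's payoff = €122 − €100 = €22. All other bidders lose, so their payoff is 0.

Player L €0, Player Y €22, Player X €0, Player K €0, Player Q €0.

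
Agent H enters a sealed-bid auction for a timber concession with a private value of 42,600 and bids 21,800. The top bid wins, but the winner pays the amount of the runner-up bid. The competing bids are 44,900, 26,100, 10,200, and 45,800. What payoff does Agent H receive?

0

Highest competing bid: 45,800.
Agent H's bid 21,800 is not the highest, so Agent H loses, pays nothing, and earns zero payoff.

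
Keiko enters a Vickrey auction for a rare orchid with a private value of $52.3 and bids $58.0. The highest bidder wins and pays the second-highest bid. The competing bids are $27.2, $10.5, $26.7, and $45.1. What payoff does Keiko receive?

Keiko's payoff: $7.2.

Highest competing bid: $45.1.
Keiko's bid $58.0 is the highest overall, so Keiko wins and pays the second-highest bid, $45.1.
Payoff = value − price = $52.3 − $45.1 = $7.2.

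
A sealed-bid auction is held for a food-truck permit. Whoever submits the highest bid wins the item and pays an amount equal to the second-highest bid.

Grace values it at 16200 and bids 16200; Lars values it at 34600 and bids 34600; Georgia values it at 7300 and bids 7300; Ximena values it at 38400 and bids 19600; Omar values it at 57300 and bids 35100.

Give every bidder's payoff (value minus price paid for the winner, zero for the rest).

Ranking the bids: Omar 35100 > Lars 34600 > Ximena 19600 > Grace 16200 > Georgia 7300.
Omar has the top bid and wins; the price is the second-highest bid, 34600.
Omar's payoff = 57300 − 34600 = 22700. All other bidders lose, so their payoff is 0.

Payoffs: Grace 0, Lars 0, Georgia 0, Ximena 0, Omar 22700.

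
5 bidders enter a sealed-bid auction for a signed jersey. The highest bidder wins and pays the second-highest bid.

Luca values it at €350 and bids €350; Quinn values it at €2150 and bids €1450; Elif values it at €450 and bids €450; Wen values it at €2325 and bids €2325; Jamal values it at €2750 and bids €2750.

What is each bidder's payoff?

Ranking the bids: Jamal €2750, then Wen €2325, then Quinn €1450, then Elif €450, then Luca €350.
Jamal has the top bid and wins; the price is the second-highest bid, €2325.
Jamal's payoff = €2750 − €2325 = €425. All other bidders lose, so their payoff is 0.

Luca €0, Quinn €0, Elif €0, Wen €0, Jamal €425.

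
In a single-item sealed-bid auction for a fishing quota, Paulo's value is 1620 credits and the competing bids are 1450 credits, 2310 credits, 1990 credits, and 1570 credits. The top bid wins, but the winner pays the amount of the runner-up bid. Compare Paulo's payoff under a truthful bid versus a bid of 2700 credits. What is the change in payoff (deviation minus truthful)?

-690 credits

The highest competing bid is 2310 credits.
Bidding truthfully at 1620 credits: the top bid is 2310 credits (a rival), so Paulo loses. Payoff = 0 credits.
Bidding 2700 credits: Paulo has the top bid, wins, and pays the second-highest bid 2310 credits. Payoff = 1620 credits − 2310 credits = -690 credits.
Change = -690 credits − 0 credits = -690 credits.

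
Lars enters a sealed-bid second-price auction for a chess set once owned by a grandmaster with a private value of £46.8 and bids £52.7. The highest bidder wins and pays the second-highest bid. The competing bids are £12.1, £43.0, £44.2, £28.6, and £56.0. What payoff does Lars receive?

Highest competing bid: £56.0.
Lars's bid £52.7 is not the highest, so Lars loses, pays nothing, and earns zero payoff.

Lars's payoff: £0.0.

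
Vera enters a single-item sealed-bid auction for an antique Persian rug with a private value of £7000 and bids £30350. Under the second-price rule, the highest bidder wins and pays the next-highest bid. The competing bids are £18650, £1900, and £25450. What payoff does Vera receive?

Vera's payoff: -£18450.

Highest competing bid: £25450.
Vera's bid £30350 is the highest overall, so Vera wins and pays the second-highest bid, £25450.
Payoff = value − price = £7000 − £25450 = -£18450.
Overbidding won the item at a price above value — truthful bidding would have avoided this loss.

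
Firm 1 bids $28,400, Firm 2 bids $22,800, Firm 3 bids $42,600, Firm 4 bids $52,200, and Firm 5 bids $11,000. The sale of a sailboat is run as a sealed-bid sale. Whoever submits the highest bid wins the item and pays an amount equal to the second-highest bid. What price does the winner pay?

Ordered from highest: Firm 4 $52,200 > Firm 3 $42,600 > Firm 1 $28,400 > Firm 2 $22,800 > Firm 5 $11,000.
Firm 4 has the highest bid, so Firm 4 wins.
The second-highest bid is $42,600, so that is what Firm 4 pays.

The winner pays $42,600.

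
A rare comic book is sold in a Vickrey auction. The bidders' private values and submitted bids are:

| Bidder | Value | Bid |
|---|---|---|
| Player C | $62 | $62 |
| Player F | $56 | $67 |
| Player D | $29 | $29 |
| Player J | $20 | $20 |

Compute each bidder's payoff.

Bids in descending order: Player F $67; Player C $62; Player D $29; Player J $20.
Player F has the top bid and wins; the price is the second-highest bid, $62.
Player F's payoff = $56 − $62 = -$6. All other bidders lose, so their payoff is 0.

Player C $0, Player F -$6, Player D $0, Player J $0.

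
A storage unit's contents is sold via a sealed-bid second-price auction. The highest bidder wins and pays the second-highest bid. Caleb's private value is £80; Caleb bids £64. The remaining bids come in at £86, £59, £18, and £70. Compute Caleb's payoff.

Caleb's payoff: £0.

Highest competing bid: £86.
Caleb's bid £64 is not the highest, so Caleb loses, pays nothing, and earns zero payoff.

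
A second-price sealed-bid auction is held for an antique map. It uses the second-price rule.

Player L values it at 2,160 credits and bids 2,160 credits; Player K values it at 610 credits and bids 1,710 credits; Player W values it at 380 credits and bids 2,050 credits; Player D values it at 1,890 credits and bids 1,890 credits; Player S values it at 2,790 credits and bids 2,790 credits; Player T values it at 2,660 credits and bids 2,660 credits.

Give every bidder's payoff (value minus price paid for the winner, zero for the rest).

Payoffs: Player L 0 credits, Player K 0 credits, Player W 0 credits, Player D 0 credits, Player S 130 credits, Player T 0 credits.

Sorted high to low: Player S 2,790 credits, then Player T 2,660 credits, then Player L 2,160 credits, then Player W 2,050 credits, then Player D 1,890 credits, then Player K 1,710 credits.
Player S has the top bid and wins; the price is the second-highest bid, 2,660 credits.
Player S's payoff = 2,790 credits − 2,660 credits = 130 credits. All other bidders lose, so their payoff is 0.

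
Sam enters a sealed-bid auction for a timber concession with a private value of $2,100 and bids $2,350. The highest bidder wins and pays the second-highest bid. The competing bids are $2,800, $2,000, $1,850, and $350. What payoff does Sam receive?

Highest competing bid: $2,800.
Sam's bid $2,350 is not the highest, so Sam loses, pays nothing, and earns zero payoff.

$0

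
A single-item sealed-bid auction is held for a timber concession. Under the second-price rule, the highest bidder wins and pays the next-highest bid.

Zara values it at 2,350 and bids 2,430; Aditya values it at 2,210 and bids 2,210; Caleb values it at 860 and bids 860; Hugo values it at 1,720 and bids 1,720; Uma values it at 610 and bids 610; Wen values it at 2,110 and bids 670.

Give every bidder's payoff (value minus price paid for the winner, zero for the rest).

Payoffs: Zara 140, Aditya 0, Caleb 0, Hugo 0, Uma 0, Wen 0.

Ordered from highest: Zara 2,430 > Aditya 2,210 > Hugo 1,720 > Caleb 860 > Wen 670 > Uma 610.
Zara has the top bid and wins; the price is the second-highest bid, 2,210.
Zara's payoff = 2,350 − 2,210 = 140. All other bidders lose, so their payoff is 0.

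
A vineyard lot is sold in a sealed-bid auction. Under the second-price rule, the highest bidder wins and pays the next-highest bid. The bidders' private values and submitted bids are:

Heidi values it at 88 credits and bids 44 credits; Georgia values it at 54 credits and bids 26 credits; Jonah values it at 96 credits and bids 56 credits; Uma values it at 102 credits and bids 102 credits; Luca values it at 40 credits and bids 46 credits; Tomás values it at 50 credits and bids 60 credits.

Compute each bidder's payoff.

Heidi 0 credits, Georgia 0 credits, Jonah 0 credits, Uma 42 credits, Luca 0 credits, Tomás 0 credits.

Sorted high to low: Uma 102 credits, then Tomás 60 credits, then Jonah 56 credits, then Luca 46 credits, then Heidi 44 credits, then Georgia 26 credits.
Uma has the top bid and wins; the price is the second-highest bid, 60 credits.
Uma's payoff = 102 credits − 60 credits = 42 credits. All other bidders lose, so their payoff is 0.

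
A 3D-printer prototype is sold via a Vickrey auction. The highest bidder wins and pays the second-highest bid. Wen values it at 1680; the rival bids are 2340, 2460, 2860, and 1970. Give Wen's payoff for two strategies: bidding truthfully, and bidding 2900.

The highest competing bid is 2860.
Bidding truthfully at 1680: the top bid is 2860 (a rival), so Wen loses. Payoff = 0.
Bidding 2900: Wen has the top bid, wins, and pays the second-highest bid 2860. Payoff = 1680 − 2860 = -1180.
Deviating from a truthful bid can only lose payoff in a second-price auction — never gain.

(a) 0  (b) -1180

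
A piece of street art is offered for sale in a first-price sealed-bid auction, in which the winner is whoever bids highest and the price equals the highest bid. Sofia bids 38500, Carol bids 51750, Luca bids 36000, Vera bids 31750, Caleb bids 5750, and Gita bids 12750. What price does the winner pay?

The winner pays 51750.

Ordered from highest: Carol 51750 > Sofia 38500 > Luca 36000 > Vera 31750 > Gita 12750 > Caleb 5750.
Carol is the highest bidder, so Carol wins.
Under the first-price rule, the price is the highest bid: 51750.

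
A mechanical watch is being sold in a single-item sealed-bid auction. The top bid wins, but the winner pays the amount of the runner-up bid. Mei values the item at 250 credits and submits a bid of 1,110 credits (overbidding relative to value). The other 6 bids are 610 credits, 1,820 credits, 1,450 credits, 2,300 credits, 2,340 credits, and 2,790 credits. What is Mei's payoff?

0 credits

Highest competing bid: 2,790 credits.
Mei's bid 1,110 credits is not the highest, so Mei loses, pays nothing, and earns zero payoff.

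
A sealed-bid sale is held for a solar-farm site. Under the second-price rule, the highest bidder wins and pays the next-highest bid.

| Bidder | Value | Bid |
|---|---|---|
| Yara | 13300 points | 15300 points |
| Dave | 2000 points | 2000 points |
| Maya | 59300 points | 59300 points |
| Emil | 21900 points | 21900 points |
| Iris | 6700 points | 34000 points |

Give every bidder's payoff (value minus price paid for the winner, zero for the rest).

Ordered from highest: Maya 59300 points > Iris 34000 points > Emil 21900 points > Yara 15300 points > Dave 2000 points.
Maya has the top bid and wins; the price is the second-highest bid, 34000 points.
Maya's payoff = 59300 points − 34000 points = 25300 points. All other bidders lose, so their payoff is 0.

Yara 0 points, Dave 0 points, Maya 25300 points, Emil 0 points, Iris 0 points.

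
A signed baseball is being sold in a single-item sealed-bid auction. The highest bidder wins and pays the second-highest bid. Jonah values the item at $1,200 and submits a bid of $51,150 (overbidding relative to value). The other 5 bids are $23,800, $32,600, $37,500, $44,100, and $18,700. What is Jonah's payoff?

Jonah's payoff: -$42,900.

Highest competing bid: $44,100.
Jonah's bid $51,150 is the highest overall, so Jonah wins and pays the second-highest bid, $44,100.
Payoff = value − price = $1,200 − $44,100 = -$42,900.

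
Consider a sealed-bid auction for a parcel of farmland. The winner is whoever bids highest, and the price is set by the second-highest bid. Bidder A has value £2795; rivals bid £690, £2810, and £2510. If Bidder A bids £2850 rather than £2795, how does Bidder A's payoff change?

Payoff change: -£15.

The highest competing bid is £2810.
Bidding truthfully at £2795: the top bid is £2810 (a rival), so Bidder A loses. Payoff = £0.
Bidding £2850: Bidder A has the top bid, wins, and pays the second-highest bid £2810. Payoff = £2795 − £2810 = -£15.
Change = -£15 − £0 = -£15.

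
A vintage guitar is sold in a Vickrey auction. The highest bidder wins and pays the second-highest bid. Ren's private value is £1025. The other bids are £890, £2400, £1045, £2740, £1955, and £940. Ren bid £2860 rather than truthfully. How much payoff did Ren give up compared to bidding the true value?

£1715

The highest competing bid is £2740.
Bidding truthfully at £1025: the top bid is £2740 (a rival), so Ren loses. Payoff = £0.
Bidding £2860: Ren has the top bid, wins, and pays the second-highest bid £2740. Payoff = £1025 − £2740 = -£1715.
Regret = truthful payoff − actual payoff = £0 − -£1715 = £1715.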